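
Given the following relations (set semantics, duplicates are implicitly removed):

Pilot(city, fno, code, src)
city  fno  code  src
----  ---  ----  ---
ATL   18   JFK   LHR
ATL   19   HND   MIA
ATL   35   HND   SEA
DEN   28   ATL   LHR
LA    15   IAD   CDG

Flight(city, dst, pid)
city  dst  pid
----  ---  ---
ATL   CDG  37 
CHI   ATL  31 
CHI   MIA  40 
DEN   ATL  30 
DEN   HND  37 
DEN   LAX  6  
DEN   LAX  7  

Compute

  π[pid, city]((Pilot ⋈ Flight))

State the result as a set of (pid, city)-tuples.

Pilot ⋈ Flight (natural join on city): {(ATL, 18, JFK, LHR, CDG, 37), (ATL, 19, HND, MIA, CDG, 37), (ATL, 35, HND, SEA, CDG, 37), (DEN, 28, ATL, LHR, ATL, 30), (DEN, 28, ATL, LHR, HND, 37), (DEN, 28, ATL, LHR, LAX, 6), (DEN, 28, ATL, LHR, LAX, 7)}
π_{pid, city} gives {(30, DEN), (37, ATL), (37, DEN), (6, DEN), (7, DEN)} (2 duplicate(s) eliminated).

{(30, DEN), (37, ATL), (37, DEN), (6, DEN), (7, DEN)}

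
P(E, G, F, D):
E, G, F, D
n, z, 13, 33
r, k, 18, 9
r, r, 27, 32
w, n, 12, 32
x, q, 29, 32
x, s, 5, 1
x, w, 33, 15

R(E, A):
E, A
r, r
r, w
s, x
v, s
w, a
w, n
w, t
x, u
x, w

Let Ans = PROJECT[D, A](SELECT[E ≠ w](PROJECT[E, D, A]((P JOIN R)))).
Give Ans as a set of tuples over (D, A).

{(1, u), (1, w), (15, u), (15, w), (32, r), (32, u), (32, w), (9, r), (9, w)}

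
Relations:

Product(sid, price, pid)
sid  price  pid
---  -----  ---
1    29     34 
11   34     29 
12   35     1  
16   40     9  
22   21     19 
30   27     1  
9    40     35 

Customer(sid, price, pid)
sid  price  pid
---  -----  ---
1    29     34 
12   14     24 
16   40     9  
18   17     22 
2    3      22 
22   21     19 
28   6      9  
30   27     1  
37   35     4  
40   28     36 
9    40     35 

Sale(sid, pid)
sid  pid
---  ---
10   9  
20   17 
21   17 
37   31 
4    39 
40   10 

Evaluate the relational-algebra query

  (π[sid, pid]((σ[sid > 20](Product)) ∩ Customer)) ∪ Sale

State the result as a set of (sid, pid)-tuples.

Selection sid > 20: {(22, 21, 19), (30, 27, 1)}
Set intersection of the two operands is {(22, 21, 19), (30, 27, 1)}.
π_{sid, pid} gives {(22, 19), (30, 1)}.
Set union of the two operands is {(10, 9), (20, 17), (21, 17), (22, 19), (30, 1), (37, 31), (4, 39), (40, 10)}.

{(10, 9), (20, 17), (21, 17), (22, 19), (30, 1), (37, 31), (4, 39), (40, 10)}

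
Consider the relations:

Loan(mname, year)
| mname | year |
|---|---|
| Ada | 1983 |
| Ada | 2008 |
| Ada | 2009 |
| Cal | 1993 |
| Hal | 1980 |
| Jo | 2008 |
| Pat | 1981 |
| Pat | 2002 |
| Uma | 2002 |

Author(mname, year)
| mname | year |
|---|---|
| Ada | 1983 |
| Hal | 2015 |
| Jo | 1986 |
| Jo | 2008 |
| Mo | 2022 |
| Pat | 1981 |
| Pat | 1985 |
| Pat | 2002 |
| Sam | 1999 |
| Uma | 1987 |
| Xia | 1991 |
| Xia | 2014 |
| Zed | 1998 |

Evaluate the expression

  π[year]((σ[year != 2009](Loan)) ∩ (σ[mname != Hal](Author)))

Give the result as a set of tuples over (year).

{1981, 1983, 2002, 2008}

Selection year != 2009: {(Ada, 1983), (Ada, 2008), (Cal, 1993), (Hal, 1980), (Jo, 2008), (Pat, 1981), (Pat, 2002), (Uma, 2002)}
Selection mname != Hal: {(Ada, 1983), (Jo, 1986), (Jo, 2008), (Mo, 2022), (Pat, 1981), (Pat, 1985), (Pat, 2002), (Sam, 1999), (Uma, 1987), (Xia, 1991), (Xia, 2014), (Zed, 1998)}
Set intersection of the two operands is {(Ada, 1983), (Jo, 2008), (Pat, 1981), (Pat, 2002)}.
Projecting to year: {1981, 1983, 2002, 2008}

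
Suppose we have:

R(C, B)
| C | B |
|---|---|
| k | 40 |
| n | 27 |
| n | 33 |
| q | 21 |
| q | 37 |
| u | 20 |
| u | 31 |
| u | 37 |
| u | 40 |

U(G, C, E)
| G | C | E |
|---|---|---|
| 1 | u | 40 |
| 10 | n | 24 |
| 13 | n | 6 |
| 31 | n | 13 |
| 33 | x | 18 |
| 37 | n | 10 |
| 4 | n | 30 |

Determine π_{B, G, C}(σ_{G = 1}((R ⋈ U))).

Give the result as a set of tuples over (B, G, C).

{(20, 1, u), (31, 1, u), (37, 1, u), (40, 1, u)}

R ⋈ U (natural join on C): {(n, 27, 10, 24), (n, 27, 13, 6), (n, 27, 31, 13), (n, 27, 37, 10), (n, 27, 4, 30), (n, 33, 10, 24), (n, 33, 13, 6), (n, 33, 31, 13), (n, 33, 37, 10), (n, 33, 4, 30), (u, 20, 1, 40), (u, 31, 1, 40), (u, 37, 1, 40), (u, 40, 1, 40)}
Filtering on G = 1 leaves {(u, 20, 1, 40), (u, 31, 1, 40), (u, 37, 1, 40), (u, 40, 1, 40)}.
Keep only column(s) B, G, C: {(20, 1, u), (31, 1, u), (37, 1, u), (40, 1, u)}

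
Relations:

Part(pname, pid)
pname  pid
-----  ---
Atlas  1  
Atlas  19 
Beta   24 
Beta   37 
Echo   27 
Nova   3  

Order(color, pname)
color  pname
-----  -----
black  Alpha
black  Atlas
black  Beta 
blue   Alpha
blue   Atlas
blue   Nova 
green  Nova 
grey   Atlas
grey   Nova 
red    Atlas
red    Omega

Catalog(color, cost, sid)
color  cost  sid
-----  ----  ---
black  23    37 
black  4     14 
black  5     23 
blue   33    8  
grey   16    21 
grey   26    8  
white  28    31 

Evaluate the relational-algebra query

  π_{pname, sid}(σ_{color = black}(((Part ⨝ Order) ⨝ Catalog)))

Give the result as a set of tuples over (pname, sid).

{(Atlas, 14), (Atlas, 23), (Atlas, 37), (Beta, 14), (Beta, 23), (Beta, 37)}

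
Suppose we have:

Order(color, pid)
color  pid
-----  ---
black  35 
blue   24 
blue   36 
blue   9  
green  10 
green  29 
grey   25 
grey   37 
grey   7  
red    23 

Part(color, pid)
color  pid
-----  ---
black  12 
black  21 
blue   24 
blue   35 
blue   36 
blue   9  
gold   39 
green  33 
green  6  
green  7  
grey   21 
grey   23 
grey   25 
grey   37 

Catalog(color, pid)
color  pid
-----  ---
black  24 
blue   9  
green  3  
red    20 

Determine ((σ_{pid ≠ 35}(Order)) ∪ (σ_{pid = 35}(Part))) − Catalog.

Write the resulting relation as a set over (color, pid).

{(blue, 24), (blue, 35), (blue, 36), (green, 10), (green, 29), (grey, 25), (grey, 37), (grey, 7), (red, 23)}

Filtering on pid ≠ 35 leaves {(blue, 24), (blue, 36), (blue, 9), (green, 10), (green, 29), (grey, 25), (grey, 37), (grey, 7), (red, 23)}.
Filtering on pid = 35 leaves {(blue, 35)}.
Set union of the two operands is {(blue, 24), (blue, 35), (blue, 36), (blue, 9), (green, 10), (green, 29), (grey, 25), (grey, 37), (grey, 7), (red, 23)}.
Set difference of the two operands is {(blue, 24), (blue, 35), (blue, 36), (green, 10), (green, 29), (grey, 25), (grey, 37), (grey, 7), (red, 23)}.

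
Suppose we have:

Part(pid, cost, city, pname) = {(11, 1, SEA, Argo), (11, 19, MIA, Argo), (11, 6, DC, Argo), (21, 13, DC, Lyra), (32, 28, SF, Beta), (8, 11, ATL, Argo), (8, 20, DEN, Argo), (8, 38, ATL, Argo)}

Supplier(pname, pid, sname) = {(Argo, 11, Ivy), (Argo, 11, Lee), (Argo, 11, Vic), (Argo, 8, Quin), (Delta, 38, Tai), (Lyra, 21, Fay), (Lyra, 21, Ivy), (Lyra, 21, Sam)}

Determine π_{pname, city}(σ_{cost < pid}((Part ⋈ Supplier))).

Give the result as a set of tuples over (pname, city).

Part ⋈ Supplier (natural join on pid, pname): {(11, 1, SEA, Argo, Ivy), (11, 1, SEA, Argo, Lee), (11, 1, SEA, Argo, Vic), (11, 19, MIA, Argo, Ivy), (11, 19, MIA, Argo, Lee), (11, 19, MIA, Argo, Vic), (11, 6, DC, Argo, Ivy), (11, 6, DC, Argo, Lee), (11, 6, DC, Argo, Vic), (21, 13, DC, Lyra, Fay), (21, 13, DC, Lyra, Ivy), (21, 13, DC, Lyra, Sam), (8, 11, ATL, Argo, Quin), (8, 20, DEN, Argo, Quin), (8, 38, ATL, Argo, Quin)}
σ[cost < pid]: keep tuples satisfying cost < pid → {(11, 1, SEA, Argo, Ivy), (11, 1, SEA, Argo, Lee), (11, 1, SEA, Argo, Vic), (11, 6, DC, Argo, Ivy), (11, 6, DC, Argo, Lee), (11, 6, DC, Argo, Vic), (21, 13, DC, Lyra, Fay), (21, 13, DC, Lyra, Ivy), (21, 13, DC, Lyra, Sam)}
π_{pname, city} gives {(Argo, DC), (Argo, SEA), (Lyra, DC)} (6 duplicate(s) eliminated).

{(Argo, DC), (Argo, SEA), (Lyra, DC)}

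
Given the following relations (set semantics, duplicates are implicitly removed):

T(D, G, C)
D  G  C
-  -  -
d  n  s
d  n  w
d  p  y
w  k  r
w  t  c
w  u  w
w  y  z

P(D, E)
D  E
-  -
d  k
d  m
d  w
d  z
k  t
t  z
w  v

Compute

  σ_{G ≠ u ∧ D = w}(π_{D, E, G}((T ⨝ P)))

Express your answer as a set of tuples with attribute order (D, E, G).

Natural join on D: {(d, n, s, k), (d, n, s, m), (d, n, s, w), (d, n, s, z), (d, n, w, k), (d, n, w, m), (d, n, w, w), (d, n, w, z), (d, p, y, k), (d, p, y, m), (d, p, y, w), (d, p, y, z), (w, k, r, v), (w, t, c, v), (w, u, w, v), (w, y, z, v)}
Projecting to D, E, G (4 duplicate(s) eliminated): {(d, k, n), (d, k, p), (d, m, n), (d, m, p), (d, w, n), (d, w, p), (d, z, n), (d, z, p), (w, v, k), (w, v, t), (w, v, u), (w, v, y)}
Selection G ≠ u ∧ D = w: {(w, v, k), (w, v, t), (w, v, y)}

{(w, v, k), (w, v, t), (w, v, y)}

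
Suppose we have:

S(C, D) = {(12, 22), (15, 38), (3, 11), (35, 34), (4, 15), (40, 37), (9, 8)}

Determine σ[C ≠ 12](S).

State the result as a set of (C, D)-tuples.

{(15, 38), (3, 11), (35, 34), (4, 15), (40, 37), (9, 8)}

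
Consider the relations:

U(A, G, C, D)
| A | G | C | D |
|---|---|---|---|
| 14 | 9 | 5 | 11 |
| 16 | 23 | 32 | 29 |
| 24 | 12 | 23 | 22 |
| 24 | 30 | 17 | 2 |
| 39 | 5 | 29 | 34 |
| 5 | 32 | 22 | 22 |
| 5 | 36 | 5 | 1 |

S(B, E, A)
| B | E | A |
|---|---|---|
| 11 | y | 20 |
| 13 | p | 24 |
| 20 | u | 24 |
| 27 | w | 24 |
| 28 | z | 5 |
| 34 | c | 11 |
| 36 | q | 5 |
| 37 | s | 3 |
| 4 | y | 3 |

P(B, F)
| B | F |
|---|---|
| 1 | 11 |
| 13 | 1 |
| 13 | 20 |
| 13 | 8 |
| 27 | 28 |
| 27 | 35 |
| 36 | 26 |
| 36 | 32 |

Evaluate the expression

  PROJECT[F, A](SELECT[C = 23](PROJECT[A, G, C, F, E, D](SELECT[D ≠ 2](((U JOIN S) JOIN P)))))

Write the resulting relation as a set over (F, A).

Joining U and S on A yields {(24, 12, 23, 22, 13, p), (24, 12, 23, 22, 20, u), (24, 12, 23, 22, 27, w), (24, 30, 17, 2, 13, p), (24, 30, 17, 2, 20, u), (24, 30, 17, 2, 27, w), (5, 32, 22, 22, 28, z), (5, 32, 22, 22, 36, q), (5, 36, 5, 1, 28, z), (5, 36, 5, 1, 36, q)}.
Joining (U JOIN S) and P on B yields {(24, 12, 23, 22, 13, p, 1), (24, 12, 23, 22, 13, p, 20), (24, 12, 23, 22, 13, p, 8), (24, 12, 23, 22, 27, w, 28), (24, 12, 23, 22, 27, w, 35), (24, 30, 17, 2, 13, p, 1), (24, 30, 17, 2, 13, p, 20), (24, 30, 17, 2, 13, p, 8), (24, 30, 17, 2, 27, w, 28), (24, 30, 17, 2, 27, w, 35), (5, 32, 22, 22, 36, q, 26), (5, 32, 22, 22, 36, q, 32), (5, 36, 5, 1, 36, q, 26), (5, 36, 5, 1, 36, q, 32)}.
σ[D ≠ 2]: keep tuples satisfying D ≠ 2 → {(24, 12, 23, 22, 13, p, 1), (24, 12, 23, 22, 13, p, 20), (24, 12, 23, 22, 13, p, 8), (24, 12, 23, 22, 27, w, 28), (24, 12, 23, 22, 27, w, 35), (5, 32, 22, 22, 36, q, 26), (5, 32, 22, 22, 36, q, 32), (5, 36, 5, 1, 36, q, 26), (5, 36, 5, 1, 36, q, 32)}
π[A, G, C, F, E, D]: project onto (A, G, C, F, E, D) → {(24, 12, 23, 1, p, 22), (24, 12, 23, 20, p, 22), (24, 12, 23, 28, w, 22), (24, 12, 23, 35, w, 22), (24, 12, 23, 8, p, 22), (5, 32, 22, 26, q, 22), (5, 32, 22, 32, q, 22), (5, 36, 5, 26, q, 1), (5, 36, 5, 32, q, 1)}
σ[C = 23]: keep tuples satisfying C = 23 → {(24, 12, 23, 1, p, 22), (24, 12, 23, 20, p, 22), (24, 12, 23, 28, w, 22), (24, 12, 23, 35, w, 22), (24, 12, 23, 8, p, 22)}
π[F, A]: project onto (F, A) → {(1, 24), (20, 24), (28, 24), (35, 24), (8, 24)}

{(1, 24), (20, 24), (28, 24), (35, 24), (8, 24)}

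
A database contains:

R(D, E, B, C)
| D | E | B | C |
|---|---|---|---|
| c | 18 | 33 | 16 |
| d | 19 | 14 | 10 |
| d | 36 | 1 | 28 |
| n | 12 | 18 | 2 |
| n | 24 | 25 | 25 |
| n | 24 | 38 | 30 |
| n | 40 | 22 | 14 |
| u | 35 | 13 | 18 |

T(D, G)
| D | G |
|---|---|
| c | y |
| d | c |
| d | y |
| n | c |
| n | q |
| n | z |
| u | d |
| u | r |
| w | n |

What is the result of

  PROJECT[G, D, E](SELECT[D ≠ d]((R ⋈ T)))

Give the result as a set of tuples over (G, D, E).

Joining R and T on D yields {(c, 18, 33, 16, y), (d, 19, 14, 10, c), (d, 19, 14, 10, y), (d, 36, 1, 28, c), (d, 36, 1, 28, y), (n, 12, 18, 2, c), (n, 12, 18, 2, q), (n, 12, 18, 2, z), (n, 24, 25, 25, c), (n, 24, 25, 25, q), (n, 24, 25, 25, z), (n, 24, 38, 30, c), (n, 24, 38, 30, q), (n, 24, 38, 30, z), (n, 40, 22, 14, c), (n, 40, 22, 14, q), (n, 40, 22, 14, z), (u, 35, 13, 18, d), (u, 35, 13, 18, r)}.
Selection D ≠ d: {(c, 18, 33, 16, y), (n, 12, 18, 2, c), (n, 12, 18, 2, q), (n, 12, 18, 2, z), (n, 24, 25, 25, c), (n, 24, 25, 25, q), (n, 24, 25, 25, z), (n, 24, 38, 30, c), (n, 24, 38, 30, q), (n, 24, 38, 30, z), (n, 40, 22, 14, c), (n, 40, 22, 14, q), (n, 40, 22, 14, z), (u, 35, 13, 18, d), (u, 35, 13, 18, r)}
Keep only column(s) G, D, E (3 duplicate(s) eliminated): {(c, n, 12), (c, n, 24), (c, n, 40), (d, u, 35), (q, n, 12), (q, n, 24), (q, n, 40), (r, u, 35), (y, c, 18), (z, n, 12), (z, n, 24), (z, n, 40)}

{(c, n, 12), (c, n, 24), (c, n, 40), (d, u, 35), (q, n, 12), (q, n, 24), (q, n, 40), (r, u, 35), (y, c, 18), (z, n, 12), (z, n, 24), (z, n, 40)}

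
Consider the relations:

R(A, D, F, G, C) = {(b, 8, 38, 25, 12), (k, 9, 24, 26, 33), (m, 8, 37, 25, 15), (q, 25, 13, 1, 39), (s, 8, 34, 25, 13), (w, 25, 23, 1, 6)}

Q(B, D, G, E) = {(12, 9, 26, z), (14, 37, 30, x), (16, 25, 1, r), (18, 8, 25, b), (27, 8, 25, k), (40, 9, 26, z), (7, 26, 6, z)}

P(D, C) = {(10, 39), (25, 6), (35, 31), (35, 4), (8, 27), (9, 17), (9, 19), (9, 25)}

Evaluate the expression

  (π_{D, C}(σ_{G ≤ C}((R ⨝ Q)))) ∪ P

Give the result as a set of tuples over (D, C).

{(10, 39), (25, 39), (25, 6), (35, 31), (35, 4), (8, 27), (9, 17), (9, 19), (9, 25), (9, 33)}

Natural join on D, G: {(b, 8, 38, 25, 12, 18, b), (b, 8, 38, 25, 12, 27, k), (k, 9, 24, 26, 33, 12, z), (k, 9, 24, 26, 33, 40, z), (m, 8, 37, 25, 15, 18, b), (m, 8, 37, 25, 15, 27, k), (q, 25, 13, 1, 39, 16, r), (s, 8, 34, 25, 13, 18, b), (s, 8, 34, 25, 13, 27, k), (w, 25, 23, 1, 6, 16, r)}
Filtering on G ≤ C leaves {(k, 9, 24, 26, 33, 12, z), (k, 9, 24, 26, 33, 40, z), (q, 25, 13, 1, 39, 16, r), (w, 25, 23, 1, 6, 16, r)}.
Keep only column(s) D, C (1 duplicate(s) eliminated): {(25, 39), (25, 6), (9, 33)}
Union: {(25, 39), (25, 6), (9, 33)} with {(10, 39), (25, 6), (35, 31), (35, 4), (8, 27), (9, 17), (9, 19), (9, 25)} → {(10, 39), (25, 39), (25, 6), (35, 31), (35, 4), (8, 27), (9, 17), (9, 19), (9, 25), (9, 33)}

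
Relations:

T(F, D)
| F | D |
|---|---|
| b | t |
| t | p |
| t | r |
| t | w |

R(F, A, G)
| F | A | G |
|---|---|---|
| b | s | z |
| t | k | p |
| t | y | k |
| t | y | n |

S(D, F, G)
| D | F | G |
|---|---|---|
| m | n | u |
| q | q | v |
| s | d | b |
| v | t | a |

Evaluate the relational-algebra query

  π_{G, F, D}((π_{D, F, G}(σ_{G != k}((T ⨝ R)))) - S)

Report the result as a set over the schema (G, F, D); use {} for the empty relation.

Natural join on F: {(b, t, s, z), (t, p, k, p), (t, p, y, k), (t, p, y, n), (t, r, k, p), (t, r, y, k), (t, r, y, n), (t, w, k, p), (t, w, y, k), (t, w, y, n)}
σ[G != k]: keep tuples satisfying G != k → {(b, t, s, z), (t, p, k, p), (t, p, y, n), (t, r, k, p), (t, r, y, n), (t, w, k, p), (t, w, y, n)}
Keep only column(s) D, F, G: {(p, t, n), (p, t, p), (r, t, n), (r, t, p), (t, b, z), (w, t, n), (w, t, p)}
Difference: {(p, t, n), (p, t, p), (r, t, n), (r, t, p), (t, b, z), (w, t, n), (w, t, p)} with {(m, n, u), (q, q, v), (s, d, b), (v, t, a)} → {(p, t, n), (p, t, p), (r, t, n), (r, t, p), (t, b, z), (w, t, n), (w, t, p)}
Keep only column(s) G, F, D: {(n, t, p), (n, t, r), (n, t, w), (p, t, p), (p, t, r), (p, t, w), (z, b, t)}

{(n, t, p), (n, t, r), (n, t, w), (p, t, p), (p, t, r), (p, t, w), (z, b, t)}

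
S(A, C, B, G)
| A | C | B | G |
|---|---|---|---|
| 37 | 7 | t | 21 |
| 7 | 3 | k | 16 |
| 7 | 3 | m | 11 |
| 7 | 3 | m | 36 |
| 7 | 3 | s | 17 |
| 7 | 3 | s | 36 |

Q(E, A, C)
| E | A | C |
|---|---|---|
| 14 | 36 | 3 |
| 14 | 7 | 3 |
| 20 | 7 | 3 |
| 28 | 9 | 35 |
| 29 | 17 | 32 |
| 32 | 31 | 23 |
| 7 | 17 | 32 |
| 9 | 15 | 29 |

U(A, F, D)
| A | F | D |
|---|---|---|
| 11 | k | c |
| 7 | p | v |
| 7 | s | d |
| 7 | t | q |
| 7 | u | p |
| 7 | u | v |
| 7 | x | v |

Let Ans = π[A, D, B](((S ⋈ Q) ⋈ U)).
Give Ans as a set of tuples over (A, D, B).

S ⋈ Q (natural join on A, C): {(7, 3, k, 16, 14), (7, 3, k, 16, 20), (7, 3, m, 11, 14), (7, 3, m, 11, 20), (7, 3, m, 36, 14), (7, 3, m, 36, 20), (7, 3, s, 17, 14), (7, 3, s, 17, 20), (7, 3, s, 36, 14), (7, 3, s, 36, 20)}
(S ⋈ Q) ⋈ U (natural join on A): {(7, 3, k, 16, 14, p, v), (7, 3, k, 16, 14, s, d), (7, 3, k, 16, 14, t, q), (7, 3, k, 16, 14, u, p), (7, 3, k, 16, 14, u, v), (7, 3, k, 16, 14, x, v), (7, 3, k, 16, 20, p, v), (7, 3, k, 16, 20, s, d), (7, 3, k, 16, 20, t, q), (7, 3, k, 16, 20, u, p), (7, 3, k, 16, 20, u, v), (7, 3, k, 16, 20, x, v), (7, 3, m, 11, 14, p, v), (7, 3, m, 11, 14, s, d), (7, 3, m, 11, 14, t, q), (7, 3, m, 11, 14, u, p), (7, 3, m, 11, 14, u, v), (7, 3, m, 11, 14, x, v), (7, 3, m, 11, 20, p, v), (7, 3, m, 11, 20, s, d), (7, 3, m, 11, 20, t, q), (7, 3, m, 11, 20, u, p), (7, 3, m, 11, 20, u, v), (7, 3, m, 11, 20, x, v), (7, 3, m, 36, 14, p, v), (7, 3, m, 36, 14, s, d), (7, 3, m, 36, 14, t, q), (7, 3, m, 36, 14, u, p), (7, 3, m, 36, 14, u, v), (7, 3, m, 36, 14, x, v), (7, 3, m, 36, 20, p, v), (7, 3, m, 36, 20, s, d), (7, 3, m, 36, 20, t, q), (7, 3, m, 36, 20, u, p), (7, 3, m, 36, 20, u, v), (7, 3, m, 36, 20, x, v), (7, 3, s, 17, 14, p, v), (7, 3, s, 17, 14, s, d), (7, 3, s, 17, 14, t, q), (7, 3, s, 17, 14, u, p), (7, 3, s, 17, 14, u, v), (7, 3, s, 17, 14, x, v), (7, 3, s, 17, 20, p, v), (7, 3, s, 17, 20, s, d), (7, 3, s, 17, 20, t, q), (7, 3, s, 17, 20, u, p), (7, 3, s, 17, 20, u, v), (7, 3, s, 17, 20, x, v), (7, 3, s, 36, 14, p, v), (7, 3, s, 36, 14, s, d), (7, 3, s, 36, 14, t, q), (7, 3, s, 36, 14, u, p), (7, 3, s, 36, 14, u, v), (7, 3, s, 36, 14, x, v), (7, 3, s, 36, 20, p, v), (7, 3, s, 36, 20, s, d), (7, 3, s, 36, 20, t, q), (7, 3, s, 36, 20, u, p), (7, 3, s, 36, 20, u, v), (7, 3, s, 36, 20, x, v)}
Keep only column(s) A, D, B (48 duplicate(s) eliminated): {(7, d, k), (7, d, m), (7, d, s), (7, p, k), (7, p, m), (7, p, s), (7, q, k), (7, q, m), (7, q, s), (7, v, k), (7, v, m), (7, v, s)}

{(7, d, k), (7, d, m), (7, d, s), (7, p, k), (7, p, m), (7, p, s), (7, q, k), (7, q, m), (7, q, s), (7, v, k), (7, v, m), (7, v, s)}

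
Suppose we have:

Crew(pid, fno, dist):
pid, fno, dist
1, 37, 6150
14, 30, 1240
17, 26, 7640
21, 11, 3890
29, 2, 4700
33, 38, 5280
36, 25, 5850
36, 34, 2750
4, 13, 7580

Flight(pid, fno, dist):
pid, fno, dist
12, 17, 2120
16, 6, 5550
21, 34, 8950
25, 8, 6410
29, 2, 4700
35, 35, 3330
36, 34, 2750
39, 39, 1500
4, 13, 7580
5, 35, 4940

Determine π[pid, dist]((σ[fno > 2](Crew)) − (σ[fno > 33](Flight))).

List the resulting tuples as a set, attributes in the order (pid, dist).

Filtering on fno > 2 leaves {(1, 37, 6150), (14, 30, 1240), (17, 26, 7640), (21, 11, 3890), (33, 38, 5280), (36, 25, 5850), (36, 34, 2750), (4, 13, 7580)}.
Filtering on fno > 33 leaves {(21, 34, 8950), (35, 35, 3330), (36, 34, 2750), (39, 39, 1500), (5, 35, 4940)}.
Difference: {(1, 37, 6150), (14, 30, 1240), (17, 26, 7640), (21, 11, 3890), (33, 38, 5280), (36, 25, 5850), (36, 34, 2750), (4, 13, 7580)} with {(21, 34, 8950), (35, 35, 3330), (36, 34, 2750), (39, 39, 1500), (5, 35, 4940)} → {(1, 37, 6150), (14, 30, 1240), (17, 26, 7640), (21, 11, 3890), (33, 38, 5280), (36, 25, 5850), (4, 13, 7580)}
Projecting to pid, dist: {(1, 6150), (14, 1240), (17, 7640), (21, 3890), (33, 5280), (36, 5850), (4, 7580)}

{(1, 6150), (14, 1240), (17, 7640), (21, 3890), (33, 5280), (36, 5850), (4, 7580)}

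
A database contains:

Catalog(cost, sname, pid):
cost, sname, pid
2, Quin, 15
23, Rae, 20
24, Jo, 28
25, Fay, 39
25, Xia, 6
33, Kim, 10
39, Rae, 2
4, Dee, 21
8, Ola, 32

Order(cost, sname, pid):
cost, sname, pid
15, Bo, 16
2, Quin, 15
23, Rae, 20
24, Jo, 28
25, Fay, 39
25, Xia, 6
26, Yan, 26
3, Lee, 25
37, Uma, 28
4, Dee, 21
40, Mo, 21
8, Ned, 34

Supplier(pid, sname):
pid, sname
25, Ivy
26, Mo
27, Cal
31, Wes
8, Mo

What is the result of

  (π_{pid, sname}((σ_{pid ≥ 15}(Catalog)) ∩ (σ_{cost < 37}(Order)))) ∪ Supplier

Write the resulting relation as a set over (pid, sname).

Apply σ_{pid ≥ 15}; surviving tuples: {(2, Quin, 15), (23, Rae, 20), (24, Jo, 28), (25, Fay, 39), (4, Dee, 21), (8, Ola, 32)}
Apply σ_{cost < 37}; surviving tuples: {(15, Bo, 16), (2, Quin, 15), (23, Rae, 20), (24, Jo, 28), (25, Fay, 39), (25, Xia, 6), (26, Yan, 26), (3, Lee, 25), (4, Dee, 21), (8, Ned, 34)}
Taking the intersection: {(2, Quin, 15), (23, Rae, 20), (24, Jo, 28), (25, Fay, 39), (4, Dee, 21)}
Projecting to pid, sname: {(15, Quin), (20, Rae), (21, Dee), (28, Jo), (39, Fay)}
Taking the union: {(15, Quin), (20, Rae), (21, Dee), (25, Ivy), (26, Mo), (27, Cal), (28, Jo), (31, Wes), (39, Fay), (8, Mo)}

{(15, Quin), (20, Rae), (21, Dee), (25, Ivy), (26, Mo), (27, Cal), (28, Jo), (31, Wes), (39, Fay), (8, Mo)}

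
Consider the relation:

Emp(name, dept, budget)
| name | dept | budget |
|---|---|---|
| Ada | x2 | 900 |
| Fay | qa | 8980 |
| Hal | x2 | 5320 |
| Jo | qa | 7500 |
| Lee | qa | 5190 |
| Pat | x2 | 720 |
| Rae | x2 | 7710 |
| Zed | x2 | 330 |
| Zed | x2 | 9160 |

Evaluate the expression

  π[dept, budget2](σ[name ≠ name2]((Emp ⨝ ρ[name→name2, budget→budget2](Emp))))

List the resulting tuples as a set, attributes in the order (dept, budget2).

{(qa, 5190), (qa, 7500), (qa, 8980), (x2, 330), (x2, 5320), (x2, 720), (x2, 7710), (x2, 900), (x2, 9160)}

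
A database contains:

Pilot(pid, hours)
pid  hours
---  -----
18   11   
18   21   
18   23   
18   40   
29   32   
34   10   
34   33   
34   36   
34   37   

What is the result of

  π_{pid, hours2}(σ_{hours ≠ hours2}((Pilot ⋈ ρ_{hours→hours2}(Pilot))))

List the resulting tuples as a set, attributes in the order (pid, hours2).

ρ[hours→hours2]: schema becomes (pid, hours2); tuples unchanged.
Joining Pilot and ρ_{hours→hours2}(Pilot) on pid yields {(18, 11, 11), (18, 11, 21), (18, 11, 23), (18, 11, 40), (18, 21, 11), (18, 21, 21), (18, 21, 23), (18, 21, 40), (18, 23, 11), (18, 23, 21), (18, 23, 23), (18, 23, 40), (18, 40, 11), (18, 40, 21), (18, 40, 23), (18, 40, 40), (29, 32, 32), (34, 10, 10), (34, 10, 33), (34, 10, 36), (34, 10, 37), (34, 33, 10), (34, 33, 33), (34, 33, 36), (34, 33, 37), (34, 36, 10), (34, 36, 33), (34, 36, 36), (34, 36, 37), (34, 37, 10), (34, 37, 33), (34, 37, 36), (34, 37, 37)}.
Filtering on hours ≠ hours2 leaves {(18, 11, 21), (18, 11, 23), (18, 11, 40), (18, 21, 11), (18, 21, 23), (18, 21, 40), (18, 23, 11), (18, 23, 21), (18, 23, 40), (18, 40, 11), (18, 40, 21), (18, 40, 23), (34, 10, 33), (34, 10, 36), (34, 10, 37), (34, 33, 10), (34, 33, 36), (34, 33, 37), (34, 36, 10), (34, 36, 33), (34, 36, 37), (34, 37, 10), (34, 37, 33), (34, 37, 36)}.
Keep only column(s) pid, hours2 (16 duplicate(s) eliminated): {(18, 11), (18, 21), (18, 23), (18, 40), (34, 10), (34, 33), (34, 36), (34, 37)}

{(18, 11), (18, 21), (18, 23), (18, 40), (34, 10), (34, 33), (34, 36), (34, 37)}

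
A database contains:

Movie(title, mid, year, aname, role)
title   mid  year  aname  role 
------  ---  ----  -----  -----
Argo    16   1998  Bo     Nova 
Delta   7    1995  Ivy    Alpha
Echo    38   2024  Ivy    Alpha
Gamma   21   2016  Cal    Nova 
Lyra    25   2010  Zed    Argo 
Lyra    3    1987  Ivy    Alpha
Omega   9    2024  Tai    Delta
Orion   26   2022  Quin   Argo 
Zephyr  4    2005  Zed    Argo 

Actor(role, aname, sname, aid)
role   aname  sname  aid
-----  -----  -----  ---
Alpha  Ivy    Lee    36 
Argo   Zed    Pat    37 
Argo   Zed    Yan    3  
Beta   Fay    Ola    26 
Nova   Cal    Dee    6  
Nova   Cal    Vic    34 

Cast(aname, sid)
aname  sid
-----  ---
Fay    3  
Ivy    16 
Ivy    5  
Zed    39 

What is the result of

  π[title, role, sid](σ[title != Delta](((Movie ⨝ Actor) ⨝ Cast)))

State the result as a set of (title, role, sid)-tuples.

Joining Movie and Actor on aname, role yields {(Delta, 7, 1995, Ivy, Alpha, Lee, 36), (Echo, 38, 2024, Ivy, Alpha, Lee, 36), (Gamma, 21, 2016, Cal, Nova, Dee, 6), (Gamma, 21, 2016, Cal, Nova, Vic, 34), (Lyra, 25, 2010, Zed, Argo, Pat, 37), (Lyra, 25, 2010, Zed, Argo, Yan, 3), (Lyra, 3, 1987, Ivy, Alpha, Lee, 36), (Zephyr, 4, 2005, Zed, Argo, Pat, 37), (Zephyr, 4, 2005, Zed, Argo, Yan, 3)}.
Joining (Movie ⨝ Actor) and Cast on aname yields {(Delta, 7, 1995, Ivy, Alpha, Lee, 36, 16), (Delta, 7, 1995, Ivy, Alpha, Lee, 36, 5), (Echo, 38, 2024, Ivy, Alpha, Lee, 36, 16), (Echo, 38, 2024, Ivy, Alpha, Lee, 36, 5), (Lyra, 25, 2010, Zed, Argo, Pat, 37, 39), (Lyra, 25, 2010, Zed, Argo, Yan, 3, 39), (Lyra, 3, 1987, Ivy, Alpha, Lee, 36, 16), (Lyra, 3, 1987, Ivy, Alpha, Lee, 36, 5), (Zephyr, 4, 2005, Zed, Argo, Pat, 37, 39), (Zephyr, 4, 2005, Zed, Argo, Yan, 3, 39)}.
Selection title != Delta: {(Echo, 38, 2024, Ivy, Alpha, Lee, 36, 16), (Echo, 38, 2024, Ivy, Alpha, Lee, 36, 5), (Lyra, 25, 2010, Zed, Argo, Pat, 37, 39), (Lyra, 25, 2010, Zed, Argo, Yan, 3, 39), (Lyra, 3, 1987, Ivy, Alpha, Lee, 36, 16), (Lyra, 3, 1987, Ivy, Alpha, Lee, 36, 5), (Zephyr, 4, 2005, Zed, Argo, Pat, 37, 39), (Zephyr, 4, 2005, Zed, Argo, Yan, 3, 39)}
Projecting to title, role, sid (2 duplicate(s) eliminated): {(Echo, Alpha, 16), (Echo, Alpha, 5), (Lyra, Alpha, 16), (Lyra, Alpha, 5), (Lyra, Argo, 39), (Zephyr, Argo, 39)}

{(Echo, Alpha, 16), (Echo, Alpha, 5), (Lyra, Alpha, 16), (Lyra, Alpha, 5), (Lyra, Argo, 39), (Zephyr, Argo, 39)}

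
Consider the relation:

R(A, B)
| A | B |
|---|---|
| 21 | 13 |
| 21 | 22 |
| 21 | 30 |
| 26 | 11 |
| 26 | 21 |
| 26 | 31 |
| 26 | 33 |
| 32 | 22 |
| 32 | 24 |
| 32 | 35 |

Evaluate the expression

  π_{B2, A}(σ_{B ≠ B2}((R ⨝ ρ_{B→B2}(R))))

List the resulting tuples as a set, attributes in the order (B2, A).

{(11, 26), (13, 21), (21, 26), (22, 21), (22, 32), (24, 32), (30, 21), (31, 26), (33, 26), (35, 32)}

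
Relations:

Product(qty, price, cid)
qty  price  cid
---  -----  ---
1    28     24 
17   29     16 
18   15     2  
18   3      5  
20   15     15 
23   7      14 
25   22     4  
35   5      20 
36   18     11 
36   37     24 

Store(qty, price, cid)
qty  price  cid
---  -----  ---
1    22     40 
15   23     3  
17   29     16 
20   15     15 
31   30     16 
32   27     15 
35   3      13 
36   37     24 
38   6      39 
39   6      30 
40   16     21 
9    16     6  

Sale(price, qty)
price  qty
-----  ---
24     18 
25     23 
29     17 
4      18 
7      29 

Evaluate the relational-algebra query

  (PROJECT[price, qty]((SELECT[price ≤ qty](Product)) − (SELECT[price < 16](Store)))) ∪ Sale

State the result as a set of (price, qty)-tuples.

Apply σ_{price ≤ qty}; surviving tuples: {(18, 15, 2), (18, 3, 5), (20, 15, 15), (23, 7, 14), (25, 22, 4), (35, 5, 20), (36, 18, 11)}
Apply σ_{price < 16}; surviving tuples: {(20, 15, 15), (35, 3, 13), (38, 6, 39), (39, 6, 30)}
Set difference of the two operands is {(18, 15, 2), (18, 3, 5), (23, 7, 14), (25, 22, 4), (35, 5, 20), (36, 18, 11)}.
π[price, qty]: project onto (price, qty) → {(15, 18), (18, 36), (22, 25), (3, 18), (5, 35), (7, 23)}
Set union of the two operands is {(15, 18), (18, 36), (22, 25), (24, 18), (25, 23), (29, 17), (3, 18), (4, 18), (5, 35), (7, 23), (7, 29)}.

{(15, 18), (18, 36), (22, 25), (24, 18), (25, 23), (29, 17), (3, 18), (4, 18), (5, 35), (7, 23), (7, 29)}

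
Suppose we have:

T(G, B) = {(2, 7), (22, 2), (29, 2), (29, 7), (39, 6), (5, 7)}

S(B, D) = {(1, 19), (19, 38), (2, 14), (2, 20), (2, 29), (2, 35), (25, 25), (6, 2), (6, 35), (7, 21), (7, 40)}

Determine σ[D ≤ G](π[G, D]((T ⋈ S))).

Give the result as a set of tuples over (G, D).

T ⋈ S (natural join on B): {(2, 7, 21), (2, 7, 40), (22, 2, 14), (22, 2, 20), (22, 2, 29), (22, 2, 35), (29, 2, 14), (29, 2, 20), (29, 2, 29), (29, 2, 35), (29, 7, 21), (29, 7, 40), (39, 6, 2), (39, 6, 35), (5, 7, 21), (5, 7, 40)}
π[G, D]: project onto (G, D) → {(2, 21), (2, 40), (22, 14), (22, 20), (22, 29), (22, 35), (29, 14), (29, 20), (29, 21), (29, 29), (29, 35), (29, 40), (39, 2), (39, 35), (5, 21), (5, 40)}
Filtering on D ≤ G leaves {(22, 14), (22, 20), (29, 14), (29, 20), (29, 21), (29, 29), (39, 2), (39, 35)}.

{(22, 14), (22, 20), (29, 14), (29, 20), (29, 21), (29, 29), (39, 2), (39, 35)}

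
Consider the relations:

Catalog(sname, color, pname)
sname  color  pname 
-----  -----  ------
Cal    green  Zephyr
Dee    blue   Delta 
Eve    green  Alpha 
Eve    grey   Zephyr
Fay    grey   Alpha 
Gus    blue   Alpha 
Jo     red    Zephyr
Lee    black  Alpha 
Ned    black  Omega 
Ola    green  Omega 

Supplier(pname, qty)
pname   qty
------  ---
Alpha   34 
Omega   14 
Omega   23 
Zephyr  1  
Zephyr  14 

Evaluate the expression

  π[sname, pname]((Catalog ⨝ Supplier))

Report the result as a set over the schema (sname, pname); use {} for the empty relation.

Joining Catalog and Supplier on pname yields {(Cal, green, Zephyr, 1), (Cal, green, Zephyr, 14), (Eve, green, Alpha, 34), (Eve, grey, Zephyr, 1), (Eve, grey, Zephyr, 14), (Fay, grey, Alpha, 34), (Gus, blue, Alpha, 34), (Jo, red, Zephyr, 1), (Jo, red, Zephyr, 14), (Lee, black, Alpha, 34), (Ned, black, Omega, 14), (Ned, black, Omega, 23), (Ola, green, Omega, 14), (Ola, green, Omega, 23)}.
Projecting to sname, pname (5 duplicate(s) eliminated): {(Cal, Zephyr), (Eve, Alpha), (Eve, Zephyr), (Fay, Alpha), (Gus, Alpha), (Jo, Zephyr), (Lee, Alpha), (Ned, Omega), (Ola, Omega)}

{(Cal, Zephyr), (Eve, Alpha), (Eve, Zephyr), (Fay, Alpha), (Gus, Alpha), (Jo, Zephyr), (Lee, Alpha), (Ned, Omega), (Ola, Omega)}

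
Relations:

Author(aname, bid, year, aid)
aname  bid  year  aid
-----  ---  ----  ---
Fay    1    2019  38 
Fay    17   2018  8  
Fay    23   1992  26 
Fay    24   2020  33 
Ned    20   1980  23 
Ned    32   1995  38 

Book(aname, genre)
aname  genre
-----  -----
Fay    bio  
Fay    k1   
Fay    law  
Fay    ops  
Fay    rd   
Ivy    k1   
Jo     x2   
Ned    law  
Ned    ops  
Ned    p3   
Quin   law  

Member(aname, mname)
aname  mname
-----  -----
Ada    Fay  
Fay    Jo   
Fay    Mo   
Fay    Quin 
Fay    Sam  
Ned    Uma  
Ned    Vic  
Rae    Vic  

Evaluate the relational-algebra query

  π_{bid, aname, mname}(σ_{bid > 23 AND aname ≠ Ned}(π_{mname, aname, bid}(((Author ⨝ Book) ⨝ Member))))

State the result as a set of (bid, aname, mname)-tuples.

Author ⋈ Book (natural join on aname): {(Fay, 1, 2019, 38, bio), (Fay, 1, 2019, 38, k1), (Fay, 1, 2019, 38, law), (Fay, 1, 2019, 38, ops), (Fay, 1, 2019, 38, rd), (Fay, 17, 2018, 8, bio), (Fay, 17, 2018, 8, k1), (Fay, 17, 2018, 8, law), (Fay, 17, 2018, 8, ops), (Fay, 17, 2018, 8, rd), (Fay, 23, 1992, 26, bio), (Fay, 23, 1992, 26, k1), (Fay, 23, 1992, 26, law), (Fay, 23, 1992, 26, ops), (Fay, 23, 1992, 26, rd), (Fay, 24, 2020, 33, bio), (Fay, 24, 2020, 33, k1), (Fay, 24, 2020, 33, law), (Fay, 24, 2020, 33, ops), (Fay, 24, 2020, 33, rd), (Ned, 20, 1980, 23, law), (Ned, 20, 1980, 23, ops), (Ned, 20, 1980, 23, p3), (Ned, 32, 1995, 38, law), (Ned, 32, 1995, 38, ops), (Ned, 32, 1995, 38, p3)}
(Author ⨝ Book) ⋈ Member (natural join on aname): {(Fay, 1, 2019, 38, bio, Jo), (Fay, 1, 2019, 38, bio, Mo), (Fay, 1, 2019, 38, bio, Quin), (Fay, 1, 2019, 38, bio, Sam), (Fay, 1, 2019, 38, k1, Jo), (Fay, 1, 2019, 38, k1, Mo), (Fay, 1, 2019, 38, k1, Quin), (Fay, 1, 2019, 38, k1, Sam), (Fay, 1, 2019, 38, law, Jo), (Fay, 1, 2019, 38, law, Mo), (Fay, 1, 2019, 38, law, Quin), (Fay, 1, 2019, 38, law, Sam), (Fay, 1, 2019, 38, ops, Jo), (Fay, 1, 2019, 38, ops, Mo), (Fay, 1, 2019, 38, ops, Quin), (Fay, 1, 2019, 38, ops, Sam), (Fay, 1, 2019, 38, rd, Jo), (Fay, 1, 2019, 38, rd, Mo), (Fay, 1, 2019, 38, rd, Quin), (Fay, 1, 2019, 38, rd, Sam), (Fay, 17, 2018, 8, bio, Jo), (Fay, 17, 2018, 8, bio, Mo), (Fay, 17, 2018, 8, bio, Quin), (Fay, 17, 2018, 8, bio, Sam), (Fay, 17, 2018, 8, k1, Jo), (Fay, 17, 2018, 8, k1, Mo), (Fay, 17, 2018, 8, k1, Quin), (Fay, 17, 2018, 8, k1, Sam), (Fay, 17, 2018, 8, law, Jo), (Fay, 17, 2018, 8, law, Mo), (Fay, 17, 2018, 8, law, Quin), (Fay, 17, 2018, 8, law, Sam), (Fay, 17, 2018, 8, ops, Jo), (Fay, 17, 2018, 8, ops, Mo), (Fay, 17, 2018, 8, ops, Quin), (Fay, 17, 2018, 8, ops, Sam), (Fay, 17, 2018, 8, rd, Jo), (Fay, 17, 2018, 8, rd, Mo), (Fay, 17, 2018, 8, rd, Quin), (Fay, 17, 2018, 8, rd, Sam), (Fay, 23, 1992, 26, bio, Jo), (Fay, 23, 1992, 26, bio, Mo), (Fay, 23, 1992, 26, bio, Quin), (Fay, 23, 1992, 26, bio, Sam), (Fay, 23, 1992, 26, k1, Jo), (Fay, 23, 1992, 26, k1, Mo), (Fay, 23, 1992, 26, k1, Quin), (Fay, 23, 1992, 26, k1, Sam), (Fay, 23, 1992, 26, law, Jo), (Fay, 23, 1992, 26, law, Mo), (Fay, 23, 1992, 26, law, Quin), (Fay, 23, 1992, 26, law, Sam), (Fay, 23, 1992, 26, ops, Jo), (Fay, 23, 1992, 26, ops, Mo), (Fay, 23, 1992, 26, ops, Quin), (Fay, 23, 1992, 26, ops, Sam), (Fay, 23, 1992, 26, rd, Jo), (Fay, 23, 1992, 26, rd, Mo), (Fay, 23, 1992, 26, rd, Quin), (Fay, 23, 1992, 26, rd, Sam), (Fay, 24, 2020, 33, bio, Jo), (Fay, 24, 2020, 33, bio, Mo), (Fay, 24, 2020, 33, bio, Quin), (Fay, 24, 2020, 33, bio, Sam), (Fay, 24, 2020, 33, k1, Jo), (Fay, 24, 2020, 33, k1, Mo), (Fay, 24, 2020, 33, k1, Quin), (Fay, 24, 2020, 33, k1, Sam), (Fay, 24, 2020, 33, law, Jo), (Fay, 24, 2020, 33, law, Mo), (Fay, 24, 2020, 33, law, Quin), (Fay, 24, 2020, 33, law, Sam), (Fay, 24, 2020, 33, ops, Jo), (Fay, 24, 2020, 33, ops, Mo), (Fay, 24, 2020, 33, ops, Quin), (Fay, 24, 2020, 33, ops, Sam), (Fay, 24, 2020, 33, rd, Jo), (Fay, 24, 2020, 33, rd, Mo), (Fay, 24, 2020, 33, rd, Quin), (Fay, 24, 2020, 33, rd, Sam), (Ned, 20, 1980, 23, law, Uma), (Ned, 20, 1980, 23, law, Vic), (Ned, 20, 1980, 23, ops, Uma), (Ned, 20, 1980, 23, ops, Vic), (Ned, 20, 1980, 23, p3, Uma), (Ned, 20, 1980, 23, p3, Vic), (Ned, 32, 1995, 38, law, Uma), (Ned, 32, 1995, 38, law, Vic), (Ned, 32, 1995, 38, ops, Uma), (Ned, 32, 1995, 38, ops, Vic), (Ned, 32, 1995, 38, p3, Uma), (Ned, 32, 1995, 38, p3, Vic)}
Projecting to mname, aname, bid (72 duplicate(s) eliminated): {(Jo, Fay, 1), (Jo, Fay, 17), (Jo, Fay, 23), (Jo, Fay, 24), (Mo, Fay, 1), (Mo, Fay, 17), (Mo, Fay, 23), (Mo, Fay, 24), (Quin, Fay, 1), (Quin, Fay, 17), (Quin, Fay, 23), (Quin, Fay, 24), (Sam, Fay, 1), (Sam, Fay, 17), (Sam, Fay, 23), (Sam, Fay, 24), (Uma, Ned, 20), (Uma, Ned, 32), (Vic, Ned, 20), (Vic, Ned, 32)}
Apply σ_{bid > 23 AND aname ≠ Ned}; surviving tuples: {(Jo, Fay, 24), (Mo, Fay, 24), (Quin, Fay, 24), (Sam, Fay, 24)}
Projecting to bid, aname, mname: {(24, Fay, Jo), (24, Fay, Mo), (24, Fay, Quin), (24, Fay, Sam)}

{(24, Fay, Jo), (24, Fay, Mo), (24, Fay, Quin), (24, Fay, Sam)}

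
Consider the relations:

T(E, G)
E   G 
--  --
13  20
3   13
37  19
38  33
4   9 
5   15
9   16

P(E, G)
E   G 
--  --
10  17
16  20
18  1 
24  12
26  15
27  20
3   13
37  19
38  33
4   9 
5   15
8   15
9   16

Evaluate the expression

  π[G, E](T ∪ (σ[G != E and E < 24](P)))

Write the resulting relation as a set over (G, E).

{(1, 18), (13, 3), (15, 5), (15, 8), (16, 9), (17, 10), (19, 37), (20, 13), (20, 16), (33, 38), (9, 4)}

σ[G != E and E < 24]: keep tuples satisfying G != E and E < 24 → {(10, 17), (16, 20), (18, 1), (3, 13), (4, 9), (5, 15), (8, 15), (9, 16)}
Taking the union: {(10, 17), (13, 20), (16, 20), (18, 1), (3, 13), (37, 19), (38, 33), (4, 9), (5, 15), (8, 15), (9, 16)}
Projecting to G, E: {(1, 18), (13, 3), (15, 5), (15, 8), (16, 9), (17, 10), (19, 37), (20, 13), (20, 16), (33, 38), (9, 4)}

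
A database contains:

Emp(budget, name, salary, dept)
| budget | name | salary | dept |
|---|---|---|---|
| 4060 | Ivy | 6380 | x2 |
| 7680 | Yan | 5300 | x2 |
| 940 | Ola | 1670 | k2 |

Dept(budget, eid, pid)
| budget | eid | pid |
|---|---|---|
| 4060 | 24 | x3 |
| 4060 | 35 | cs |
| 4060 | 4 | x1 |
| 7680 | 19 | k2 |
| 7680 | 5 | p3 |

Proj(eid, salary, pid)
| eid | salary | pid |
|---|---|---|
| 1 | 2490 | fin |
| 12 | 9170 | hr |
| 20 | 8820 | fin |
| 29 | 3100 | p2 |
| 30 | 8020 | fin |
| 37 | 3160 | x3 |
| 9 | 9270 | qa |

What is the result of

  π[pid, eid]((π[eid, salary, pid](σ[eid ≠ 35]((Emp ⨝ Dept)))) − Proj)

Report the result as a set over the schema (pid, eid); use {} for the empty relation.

{(k2, 19), (p3, 5), (x1, 4), (x3, 24)}

Natural join on budget: {(4060, Ivy, 6380, x2, 24, x3), (4060, Ivy, 6380, x2, 35, cs), (4060, Ivy, 6380, x2, 4, x1), (7680, Yan, 5300, x2, 19, k2), (7680, Yan, 5300, x2, 5, p3)}
Selection eid ≠ 35: {(4060, Ivy, 6380, x2, 24, x3), (4060, Ivy, 6380, x2, 4, x1), (7680, Yan, 5300, x2, 19, k2), (7680, Yan, 5300, x2, 5, p3)}
Keep only column(s) eid, salary, pid: {(19, 5300, k2), (24, 6380, x3), (4, 6380, x1), (5, 5300, p3)}
Difference: {(19, 5300, k2), (24, 6380, x3), (4, 6380, x1), (5, 5300, p3)} with {(1, 2490, fin), (12, 9170, hr), (20, 8820, fin), (29, 3100, p2), (30, 8020, fin), (37, 3160, x3), (9, 9270, qa)} → {(19, 5300, k2), (24, 6380, x3), (4, 6380, x1), (5, 5300, p3)}
Keep only column(s) pid, eid: {(k2, 19), (p3, 5), (x1, 4), (x3, 24)}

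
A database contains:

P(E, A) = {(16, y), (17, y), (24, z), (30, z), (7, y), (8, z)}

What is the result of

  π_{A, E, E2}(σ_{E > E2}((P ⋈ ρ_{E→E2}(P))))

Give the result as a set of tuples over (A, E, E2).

{(y, 16, 7), (y, 17, 16), (y, 17, 7), (z, 24, 8), (z, 30, 24), (z, 30, 8)}

ρ[E→E2]: schema becomes (E2, A); tuples unchanged.
P ⋈ ρ_{E→E2}(P) (natural join on A): {(16, y, 16), (16, y, 17), (16, y, 7), (17, y, 16), (17, y, 17), (17, y, 7), (24, z, 24), (24, z, 30), (24, z, 8), (30, z, 24), (30, z, 30), (30, z, 8), (7, y, 16), (7, y, 17), (7, y, 7), (8, z, 24), (8, z, 30), (8, z, 8)}
Selection E > E2: {(16, y, 7), (17, y, 16), (17, y, 7), (24, z, 8), (30, z, 24), (30, z, 8)}
Projecting to A, E, E2: {(y, 16, 7), (y, 17, 16), (y, 17, 7), (z, 24, 8), (z, 30, 24), (z, 30, 8)}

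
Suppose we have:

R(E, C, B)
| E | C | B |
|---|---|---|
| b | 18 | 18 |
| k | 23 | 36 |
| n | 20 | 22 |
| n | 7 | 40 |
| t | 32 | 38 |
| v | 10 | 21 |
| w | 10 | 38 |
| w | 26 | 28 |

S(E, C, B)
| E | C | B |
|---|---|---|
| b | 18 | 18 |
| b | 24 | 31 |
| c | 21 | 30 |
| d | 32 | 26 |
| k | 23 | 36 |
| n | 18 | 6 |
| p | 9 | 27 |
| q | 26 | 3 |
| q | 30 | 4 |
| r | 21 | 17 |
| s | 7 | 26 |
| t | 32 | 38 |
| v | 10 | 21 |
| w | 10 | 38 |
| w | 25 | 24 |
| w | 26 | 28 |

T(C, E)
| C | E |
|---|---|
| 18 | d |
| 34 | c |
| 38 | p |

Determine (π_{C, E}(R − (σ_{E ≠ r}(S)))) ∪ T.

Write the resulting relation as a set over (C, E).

{(18, d), (20, n), (34, c), (38, p), (7, n)}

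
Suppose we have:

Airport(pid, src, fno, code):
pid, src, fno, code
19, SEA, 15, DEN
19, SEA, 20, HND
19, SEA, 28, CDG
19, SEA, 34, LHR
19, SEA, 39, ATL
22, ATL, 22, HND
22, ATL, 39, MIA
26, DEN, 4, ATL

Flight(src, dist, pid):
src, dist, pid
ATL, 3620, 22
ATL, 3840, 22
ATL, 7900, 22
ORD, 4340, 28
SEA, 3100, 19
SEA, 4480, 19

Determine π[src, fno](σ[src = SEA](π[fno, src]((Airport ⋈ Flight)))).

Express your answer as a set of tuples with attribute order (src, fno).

{(SEA, 15), (SEA, 20), (SEA, 28), (SEA, 34), (SEA, 39)}

Airport ⋈ Flight (natural join on pid, src): {(19, SEA, 15, DEN, 3100), (19, SEA, 15, DEN, 4480), (19, SEA, 20, HND, 3100), (19, SEA, 20, HND, 4480), (19, SEA, 28, CDG, 3100), (19, SEA, 28, CDG, 4480), (19, SEA, 34, LHR, 3100), (19, SEA, 34, LHR, 4480), (19, SEA, 39, ATL, 3100), (19, SEA, 39, ATL, 4480), (22, ATL, 22, HND, 3620), (22, ATL, 22, HND, 3840), (22, ATL, 22, HND, 7900), (22, ATL, 39, MIA, 3620), (22, ATL, 39, MIA, 3840), (22, ATL, 39, MIA, 7900)}
π_{fno, src} gives {(15, SEA), (20, SEA), (22, ATL), (28, SEA), (34, SEA), (39, ATL), (39, SEA)} (9 duplicate(s) eliminated).
Apply σ_{src = SEA}; surviving tuples: {(15, SEA), (20, SEA), (28, SEA), (34, SEA), (39, SEA)}
π_{src, fno} gives {(SEA, 15), (SEA, 20), (SEA, 28), (SEA, 34), (SEA, 39)}.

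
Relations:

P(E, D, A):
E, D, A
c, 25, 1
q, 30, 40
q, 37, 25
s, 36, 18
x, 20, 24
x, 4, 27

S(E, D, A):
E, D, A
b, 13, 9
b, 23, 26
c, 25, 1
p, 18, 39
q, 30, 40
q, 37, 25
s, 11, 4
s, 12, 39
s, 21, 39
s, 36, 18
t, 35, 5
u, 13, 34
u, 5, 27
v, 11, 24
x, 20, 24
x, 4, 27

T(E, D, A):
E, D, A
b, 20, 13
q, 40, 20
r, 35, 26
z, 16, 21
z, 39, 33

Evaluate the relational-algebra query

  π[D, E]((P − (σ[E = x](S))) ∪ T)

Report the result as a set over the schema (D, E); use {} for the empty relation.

Apply σ_{E = x}; surviving tuples: {(x, 20, 24), (x, 4, 27)}
Difference: {(c, 25, 1), (q, 30, 40), (q, 37, 25), (s, 36, 18), (x, 20, 24), (x, 4, 27)} with {(x, 20, 24), (x, 4, 27)} → {(c, 25, 1), (q, 30, 40), (q, 37, 25), (s, 36, 18)}
Union: {(c, 25, 1), (q, 30, 40), (q, 37, 25), (s, 36, 18)} with {(b, 20, 13), (q, 40, 20), (r, 35, 26), (z, 16, 21), (z, 39, 33)} → {(b, 20, 13), (c, 25, 1), (q, 30, 40), (q, 37, 25), (q, 40, 20), (r, 35, 26), (s, 36, 18), (z, 16, 21), (z, 39, 33)}
π[D, E]: project onto (D, E) → {(16, z), (20, b), (25, c), (30, q), (35, r), (36, s), (37, q), (39, z), (40, q)}

{(16, z), (20, b), (25, c), (30, q), (35, r), (36, s), (37, q), (39, z), (40, q)}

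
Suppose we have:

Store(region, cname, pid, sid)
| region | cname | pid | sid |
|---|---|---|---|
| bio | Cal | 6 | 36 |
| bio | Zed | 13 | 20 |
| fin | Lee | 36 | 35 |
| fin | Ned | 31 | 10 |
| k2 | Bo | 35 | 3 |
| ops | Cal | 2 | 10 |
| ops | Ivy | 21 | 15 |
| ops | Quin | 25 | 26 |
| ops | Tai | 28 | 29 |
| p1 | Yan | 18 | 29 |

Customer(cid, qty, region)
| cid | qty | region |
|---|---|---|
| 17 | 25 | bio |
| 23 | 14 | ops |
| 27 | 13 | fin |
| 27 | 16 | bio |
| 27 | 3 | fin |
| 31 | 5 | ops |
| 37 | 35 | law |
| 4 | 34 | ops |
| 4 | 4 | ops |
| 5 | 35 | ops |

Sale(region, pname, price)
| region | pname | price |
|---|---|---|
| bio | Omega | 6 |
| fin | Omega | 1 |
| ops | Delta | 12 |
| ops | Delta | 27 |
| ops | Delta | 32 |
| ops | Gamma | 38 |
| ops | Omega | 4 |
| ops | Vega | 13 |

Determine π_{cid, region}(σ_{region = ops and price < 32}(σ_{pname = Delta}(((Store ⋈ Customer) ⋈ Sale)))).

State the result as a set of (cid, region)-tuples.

{(23, ops), (31, ops), (4, ops), (5, ops)}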